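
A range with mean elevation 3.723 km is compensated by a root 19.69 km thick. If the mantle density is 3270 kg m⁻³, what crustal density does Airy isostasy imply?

2750 kg m⁻³

ρ_c h = (ρ_m − ρ_c) r → ρ_c (h + r) = ρ_m r → ρ_c = ρ_m r / (h + r).
ρ_c = 3270 × 19.69 km / (3.723 km + 19.69 km) = 2750 kg m⁻³.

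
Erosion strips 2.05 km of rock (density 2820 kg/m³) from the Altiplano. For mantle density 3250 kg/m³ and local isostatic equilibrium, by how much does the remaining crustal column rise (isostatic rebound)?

Unloading: uplift u = e ρ_c/ρ_m = 2.05 km × 2820/3250 = 1.78 km.

1.78 km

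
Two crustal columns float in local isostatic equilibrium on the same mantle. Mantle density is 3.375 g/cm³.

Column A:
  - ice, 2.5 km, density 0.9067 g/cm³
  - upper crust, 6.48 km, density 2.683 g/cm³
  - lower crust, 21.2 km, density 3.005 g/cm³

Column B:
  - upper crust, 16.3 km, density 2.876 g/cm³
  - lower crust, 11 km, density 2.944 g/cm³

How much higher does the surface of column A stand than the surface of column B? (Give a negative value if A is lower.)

1.67 km

For any compensation level in the mantle, the mantle terms cancel and isostasy reduces to e = (Σt_A − Σt_B) − (Σ(ρt)_A − Σ(ρt)_B) / ρ_m.
Σt_A = 30.18 km; Σt_B = 27.3 km; Σ(ρt)_A = 83.35859; Σ(ρt)_B = 79.2628 (in km·g/cm³).
e = (30.18 − 27.3) − (83.35859 − 79.2628) / 3.375 = 1.67 km.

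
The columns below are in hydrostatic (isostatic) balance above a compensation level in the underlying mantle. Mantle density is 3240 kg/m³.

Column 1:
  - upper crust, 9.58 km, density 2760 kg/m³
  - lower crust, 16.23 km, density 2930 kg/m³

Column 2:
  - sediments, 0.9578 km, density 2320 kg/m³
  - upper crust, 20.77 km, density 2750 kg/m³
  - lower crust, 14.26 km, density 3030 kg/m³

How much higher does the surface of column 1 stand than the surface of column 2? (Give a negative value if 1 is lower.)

For any compensation level in the mantle, the mantle terms cancel and isostasy reduces to e = (Σt_1 − Σt_2) − (Σ(ρt)_1 − Σ(ρt)_2) / ρ_m.
Σt_1 = 25.81 km; Σt_2 = 35.9878 km; Σ(ρt)_1 = 73994.7; Σ(ρt)_2 = 102547.396 (in km·kg/m³).
e = (25.81 − 35.9878) − (73994.7 − 102547.396) / 3240 = −1.37 km.

−1.37 km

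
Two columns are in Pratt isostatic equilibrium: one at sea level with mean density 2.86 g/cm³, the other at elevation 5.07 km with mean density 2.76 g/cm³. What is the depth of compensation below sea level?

ρ_ref D = ρ (D + h) → D (ρ_ref − ρ) = ρ h.
D = ρ h/(ρ_ref − ρ) = 2.76 × 5.07 km/(2.86 − 2.76) = 140 km.

140 km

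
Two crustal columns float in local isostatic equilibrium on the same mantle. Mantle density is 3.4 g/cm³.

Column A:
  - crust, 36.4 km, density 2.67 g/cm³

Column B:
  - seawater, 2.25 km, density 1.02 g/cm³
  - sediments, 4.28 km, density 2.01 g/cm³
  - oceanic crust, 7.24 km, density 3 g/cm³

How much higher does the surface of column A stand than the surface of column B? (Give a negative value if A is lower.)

For any compensation level in the mantle, the mantle terms cancel and isostasy reduces to e = (Σt_A − Σt_B) − (Σ(ρt)_A − Σ(ρt)_B) / ρ_m.
Σt_A = 36.4 km; Σt_B = 13.77 km; Σ(ρt)_A = 97.188; Σ(ρt)_B = 32.6178 (in km·g/cm³).
e = (36.4 − 13.77) − (97.188 − 32.6178) / 3.4 = 3.64 km.

3.64 km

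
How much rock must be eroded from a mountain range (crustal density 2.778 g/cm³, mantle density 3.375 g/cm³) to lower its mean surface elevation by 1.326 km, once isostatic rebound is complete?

7.5 km

Net drop Δ = e − u = e − e ρ_c/ρ_m = e (ρ_m − ρ_c)/ρ_m.
e = Δ ρ_m/(ρ_m − ρ_c) = 1.326 km × 3.375/0.597 = 7.5 km.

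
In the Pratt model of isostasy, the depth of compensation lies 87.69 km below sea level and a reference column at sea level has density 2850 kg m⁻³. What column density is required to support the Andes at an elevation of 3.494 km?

2740 kg m⁻³

Pratt balance: ρ_ref D = ρ (D + h).
ρ = ρ_ref D/(D + h) = 2850 × 87.69 km/(87.69 km + 3.494 km) = 2740 kg m⁻³.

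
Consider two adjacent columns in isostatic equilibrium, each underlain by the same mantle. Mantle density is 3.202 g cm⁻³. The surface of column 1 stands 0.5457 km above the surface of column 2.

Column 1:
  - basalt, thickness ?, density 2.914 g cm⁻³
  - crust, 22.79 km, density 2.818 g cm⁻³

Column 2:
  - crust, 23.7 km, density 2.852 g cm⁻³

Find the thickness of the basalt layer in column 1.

Take the compensation level at the base of the deeper column (depth z_c below the surface of column 1) and equate Σ ρ_i t_i down to z_c; mantle fills any gap and the z_c terms cancel.
Column 1: x×2.914 + 22.79×2.818 + (z_c − 22.79 − x)×3.202
Column 2: 0.5457×0 + 23.7×2.852 + (z_c − 0.5457 − 23.7)×3.202
The z_c×3.202 term appears on both sides and cancels. Collect the known terms of each column as K = Σ(ρt)_known − 3.202 × (depth of known layers): K_1 = 64.22222 − 3.202×22.79 = −8.75136; K_2 = 67.5924 − 3.202×(0.5457 + 23.7) = −10.0423314.
Balance: K_1 − x×(3.202 − 2.914) = K_2, so x = (K_1 − K_2)/(3.202 − 2.914) = 1.29097/0.288 = 4.48 km.

4.48 km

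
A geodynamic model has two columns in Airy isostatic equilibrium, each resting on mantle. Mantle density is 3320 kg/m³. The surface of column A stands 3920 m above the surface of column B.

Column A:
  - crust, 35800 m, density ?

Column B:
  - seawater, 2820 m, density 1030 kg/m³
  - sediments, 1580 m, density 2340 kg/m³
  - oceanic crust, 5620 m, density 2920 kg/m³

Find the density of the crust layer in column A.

Take the compensation level at the base of the deeper column (depth z_c below the surface of column A) and equate Σ ρ_i t_i down to z_c; mantle fills any gap and the z_c terms cancel.
Column A: 35800×ρ + (z_c − 35800)×3320
Column B: 3920×0 + 2820×1030 + 1580×2340 + 5620×2920 + (z_c − 3920 − 10020)×3320
The z_c×3320 term appears on both sides and cancels. Collect the known terms of each column as K = Σ(ρt)_known − 3320 × (depth of known layers): K_A = 0 − 3320×35800 = −118856000; K_B = 23012200 − 3320×(3920 + 10020) = −23268600.
Balance: K_A + 35800×ρ = K_B, so ρ = (K_B − K_A)/35800 = 95587400/35800 = 2670 kg/m³.

2670 kg/m³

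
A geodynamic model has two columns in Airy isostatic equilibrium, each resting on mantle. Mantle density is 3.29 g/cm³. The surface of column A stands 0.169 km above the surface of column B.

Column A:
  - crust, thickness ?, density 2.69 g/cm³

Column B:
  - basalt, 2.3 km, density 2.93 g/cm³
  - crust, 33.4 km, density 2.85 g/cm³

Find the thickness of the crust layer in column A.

Take the compensation level at the base of the deeper column (depth z_c below the surface of column A) and equate Σ ρ_i t_i down to z_c; mantle fills any gap and the z_c terms cancel.
Column A: x×2.69 + (z_c − 0 − x)×3.29
Column B: 0.169×0 + 2.3×2.93 + 33.4×2.85 + (z_c − 0.169 − 35.7)×3.29
The z_c×3.29 term appears on both sides and cancels. Collect the known terms of each column as K = Σ(ρt)_known − 3.29 × (depth of known layers): K_A = 0 − 3.29×0 = 0; K_B = 101.929 − 3.29×(0.169 + 35.7) = −16.08001.
Balance: K_A − x×(3.29 − 2.69) = K_B, so x = (K_A − K_B)/(3.29 − 2.69) = 16.08/0.6 = 26.8 km.

26.8 km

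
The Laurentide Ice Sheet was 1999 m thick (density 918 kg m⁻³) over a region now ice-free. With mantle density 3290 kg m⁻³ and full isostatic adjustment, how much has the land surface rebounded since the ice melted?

Removing the load lets mantle flow back in; uplift u satisfies ρ_ice t = ρ_m u.
u = t ρ_ice/ρ_m = 1999 m × 918/3290 = 558 m.

558 m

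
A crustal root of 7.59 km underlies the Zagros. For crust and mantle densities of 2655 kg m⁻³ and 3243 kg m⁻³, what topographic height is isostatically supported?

For local isostatic compensation: ρ_c h = (ρ_m − ρ_c) r.
h = r (ρ_m − ρ_c) / ρ_c = 7.59 km × (3243 − 2655) / 2655 = 1.68 km.

1.68 km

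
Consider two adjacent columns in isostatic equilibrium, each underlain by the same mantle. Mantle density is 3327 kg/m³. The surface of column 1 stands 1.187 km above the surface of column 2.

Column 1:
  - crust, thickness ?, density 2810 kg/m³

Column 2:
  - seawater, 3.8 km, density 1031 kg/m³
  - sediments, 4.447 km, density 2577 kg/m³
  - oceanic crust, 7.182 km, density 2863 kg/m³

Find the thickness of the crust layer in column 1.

Take the compensation level at the base of the deeper column (depth z_c below the surface of column 1) and equate Σ ρ_i t_i down to z_c; mantle fills any gap and the z_c terms cancel.
Column 1: x×2810 + (z_c − 0 − x)×3327
Column 2: 1.187×0 + 3.8×1031 + 4.447×2577 + 7.182×2863 + (z_c − 1.187 − 15.429)×3327
The z_c×3327 term appears on both sides and cancels. Collect the known terms of each column as K = Σ(ρt)_known − 3327 × (depth of known layers): K_1 = 0 − 3327×0 = 0; K_2 = 35939.785 − 3327×(1.187 + 15.429) = −19341.647.
Balance: K_1 − x×(3327 − 2810) = K_2, so x = (K_1 − K_2)/(3327 − 2810) = 19341.6/517 = 37.4 km.

37.4 km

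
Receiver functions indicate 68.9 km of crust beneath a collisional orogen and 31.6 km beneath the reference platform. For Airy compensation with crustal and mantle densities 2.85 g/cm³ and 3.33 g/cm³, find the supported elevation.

Excess crust Δ = 68.9 km − 31.6 km = 37.3 km, split between elevation h and root r with h + r = Δ.
Airy balance ρ_c h = (ρ_m − ρ_c) r gives r = h ρ_c/(ρ_m − ρ_c), so h (1 + ρ_c/(ρ_m − ρ_c)) = Δ, i.e. h = Δ (ρ_m − ρ_c)/ρ_m.
h = 37.3 km × 0.48/3.33 = 5.38 km.

5.38 km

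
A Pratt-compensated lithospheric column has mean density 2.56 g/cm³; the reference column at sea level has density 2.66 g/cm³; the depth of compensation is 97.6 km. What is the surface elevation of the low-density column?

3.81 km

ρ_ref D = ρ (D + h) → h = D (ρ_ref − ρ)/ρ.
h = 97.6 km × (2.66 − 2.56)/2.56 = 3.81 km.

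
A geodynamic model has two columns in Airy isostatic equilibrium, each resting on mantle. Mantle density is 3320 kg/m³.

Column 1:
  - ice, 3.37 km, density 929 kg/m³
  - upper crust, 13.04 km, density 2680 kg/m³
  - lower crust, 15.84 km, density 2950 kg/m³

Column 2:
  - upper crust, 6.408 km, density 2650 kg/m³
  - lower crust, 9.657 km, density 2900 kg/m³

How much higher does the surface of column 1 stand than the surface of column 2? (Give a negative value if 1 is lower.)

4.19 km

For any compensation level in the mantle, the mantle terms cancel and isostasy reduces to e = (Σt_1 − Σt_2) − (Σ(ρt)_1 − Σ(ρt)_2) / ρ_m.
Σt_1 = 32.25 km; Σt_2 = 16.065 km; Σ(ρt)_1 = 84805.93; Σ(ρt)_2 = 44986.5 (in km·kg/m³).
e = (32.25 − 16.065) − (84805.93 − 44986.5) / 3320 = 4.19 km.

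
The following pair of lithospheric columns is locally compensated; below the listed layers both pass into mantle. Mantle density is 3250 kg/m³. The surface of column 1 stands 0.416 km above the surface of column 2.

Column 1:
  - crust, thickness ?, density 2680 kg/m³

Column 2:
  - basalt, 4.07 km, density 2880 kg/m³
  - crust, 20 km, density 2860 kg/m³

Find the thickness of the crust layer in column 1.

18.7 km

Take the compensation level at the base of the deeper column (depth z_c below the surface of column 1) and equate Σ ρ_i t_i down to z_c; mantle fills any gap and the z_c terms cancel.
Column 1: x×2680 + (z_c − 0 − x)×3250
Column 2: 0.416×0 + 4.07×2880 + 20×2860 + (z_c − 0.416 − 24.07)×3250
The z_c×3250 term appears on both sides and cancels. Collect the known terms of each column as K = Σ(ρt)_known − 3250 × (depth of known layers): K_1 = 0 − 3250×0 = 0; K_2 = 68921.6 − 3250×(0.416 + 24.07) = −10657.9.
Balance: K_1 − x×(3250 − 2680) = K_2, so x = (K_1 − K_2)/(3250 − 2680) = 10657.9/570 = 18.7 km.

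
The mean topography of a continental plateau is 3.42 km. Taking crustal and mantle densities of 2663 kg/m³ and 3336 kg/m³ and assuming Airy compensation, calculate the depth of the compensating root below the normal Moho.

13.5 km

Balancing pressure at the compensation depth: the weight of the topography is balanced by the buoyancy of the root, ρ_c h = (ρ_m − ρ_c) r.
r = h · ρ_c / (ρ_m − ρ_c) = 3.42 km × 2663 / (3336 − 2663) = 13.5 km.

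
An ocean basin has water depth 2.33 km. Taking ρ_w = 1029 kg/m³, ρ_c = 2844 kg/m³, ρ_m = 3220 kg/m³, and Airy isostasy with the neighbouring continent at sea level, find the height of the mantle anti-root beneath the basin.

By Archimedes' principle applied to the lithosphere: replacing crust with seawater at the top is compensated by replacing crust with mantle at the base: d (ρ_c − ρ_w) = a (ρ_m − ρ_c).
a = d (ρ_c − ρ_w)/(ρ_m − ρ_c) = 2.33 km × 1815/376 = 11.2 km.

11.2 km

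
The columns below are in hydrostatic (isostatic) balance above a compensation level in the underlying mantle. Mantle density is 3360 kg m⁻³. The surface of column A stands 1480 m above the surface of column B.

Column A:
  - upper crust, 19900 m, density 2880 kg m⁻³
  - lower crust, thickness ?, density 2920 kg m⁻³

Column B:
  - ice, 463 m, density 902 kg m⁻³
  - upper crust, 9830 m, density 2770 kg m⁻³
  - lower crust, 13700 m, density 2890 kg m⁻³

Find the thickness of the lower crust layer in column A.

20000 m

Take the compensation level at the base of the deeper column (depth z_c below the surface of column A) and equate Σ ρ_i t_i down to z_c; mantle fills any gap and the z_c terms cancel.
Column A: 19900×2880 + x×2920 + (z_c − 19900 − x)×3360
Column B: 1480×0 + 463×902 + 9830×2770 + 13700×2890 + (z_c − 1480 − 23993)×3360
The z_c×3360 term appears on both sides and cancels. Collect the known terms of each column as K = Σ(ρt)_known − 3360 × (depth of known layers): K_A = 57312000 − 3360×19900 = −9552000; K_B = 67239726 − 3360×(1480 + 23993) = −18349554.
Balance: K_A − x×(3360 − 2920) = K_B, so x = (K_A − K_B)/(3360 − 2920) = 8797550/440 = 20000 m.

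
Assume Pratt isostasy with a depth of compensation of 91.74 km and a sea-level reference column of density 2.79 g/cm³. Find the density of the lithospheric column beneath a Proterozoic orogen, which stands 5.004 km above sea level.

Pratt balance: ρ_ref D = ρ (D + h).
ρ = ρ_ref D/(D + h) = 2.79 × 91.74 km/(91.74 km + 5.004 km) = 2.65 g/cm³.

2.65 g/cm³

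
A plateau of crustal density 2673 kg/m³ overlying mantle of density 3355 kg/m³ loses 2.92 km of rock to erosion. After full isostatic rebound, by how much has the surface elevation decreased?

Rebound u = e ρ_c/ρ_m = 2.92 km × 2673/3355 = 2.326 km.
Net surface drop = e − u = 2.92 km − 2.326 km = e (ρ_m − ρ_c)/ρ_m = 0.594 km.

0.594 km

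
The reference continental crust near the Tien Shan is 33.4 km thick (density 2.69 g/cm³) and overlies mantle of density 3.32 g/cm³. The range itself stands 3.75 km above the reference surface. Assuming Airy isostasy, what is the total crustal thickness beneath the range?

53.2 km

Root depth r = h ρ_c / (ρ_m − ρ_c) = 3.75 km × 2.69 / 0.63 = 16.01 km.
Total thickness = T + h + r = 33.4 km + 3.75 km + 16.01 km = 53.2 km.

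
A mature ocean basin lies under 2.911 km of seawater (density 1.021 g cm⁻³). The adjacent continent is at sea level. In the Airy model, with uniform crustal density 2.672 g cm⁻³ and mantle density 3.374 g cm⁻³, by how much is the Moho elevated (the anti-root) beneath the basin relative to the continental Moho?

Isostatic balance requires: replacing crust with seawater at the top is compensated by replacing crust with mantle at the base: d (ρ_c − ρ_w) = a (ρ_m − ρ_c).
a = d (ρ_c − ρ_w)/(ρ_m − ρ_c) = 2.911 km × 1.651/0.702 = 6.85 km.

6.85 km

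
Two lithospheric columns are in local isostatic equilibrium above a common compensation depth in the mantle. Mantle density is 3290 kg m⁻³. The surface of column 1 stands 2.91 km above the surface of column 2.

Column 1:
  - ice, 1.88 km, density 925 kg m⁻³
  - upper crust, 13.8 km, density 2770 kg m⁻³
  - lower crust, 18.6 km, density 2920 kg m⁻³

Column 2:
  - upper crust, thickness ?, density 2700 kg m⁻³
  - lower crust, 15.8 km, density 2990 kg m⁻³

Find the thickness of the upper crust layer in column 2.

Take the compensation level at the base of the deeper column (depth z_c below the surface of column 1) and equate Σ ρ_i t_i down to z_c; mantle fills any gap and the z_c terms cancel.
Column 1: 1.88×925 + 13.8×2770 + 18.6×2920 + (z_c − 34.28)×3290
Column 2: 2.91×0 + x×2700 + 15.8×2990 + (z_c − 2.91 − 15.8 − x)×3290
The z_c×3290 term appears on both sides and cancels. Collect the known terms of each column as K = Σ(ρt)_known − 3290 × (depth of known layers): K_1 = 94277 − 3290×34.28 = −18504.2; K_2 = 47242 − 3290×(2.91 + 15.8) = −14313.9.
Balance: K_1 = K_2 − x×(3290 − 2700), so x = (K_2 − K_1)/(3290 − 2700) = 4190.3/590 = 7.1 km.

7.1 km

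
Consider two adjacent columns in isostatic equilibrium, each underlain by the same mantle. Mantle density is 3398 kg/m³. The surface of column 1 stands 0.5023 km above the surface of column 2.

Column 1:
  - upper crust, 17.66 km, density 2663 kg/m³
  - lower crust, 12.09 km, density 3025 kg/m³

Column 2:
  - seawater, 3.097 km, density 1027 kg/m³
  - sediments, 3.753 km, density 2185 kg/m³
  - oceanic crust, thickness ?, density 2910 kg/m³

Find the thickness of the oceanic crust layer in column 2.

7.97 km

Take the compensation level at the base of the deeper column (depth z_c below the surface of column 1) and equate Σ ρ_i t_i down to z_c; mantle fills any gap and the z_c terms cancel.
Column 1: 17.66×2663 + 12.09×3025 + (z_c − 29.75)×3398
Column 2: 0.5023×0 + 3.097×1027 + 3.753×2185 + x×2910 + (z_c − 0.5023 − 6.85 − x)×3398
The z_c×3398 term appears on both sides and cancels. Collect the known terms of each column as K = Σ(ρt)_known − 3398 × (depth of known layers): K_1 = 83600.83 − 3398×29.75 = −17489.67; K_2 = 11380.924 − 3398×(0.5023 + 6.85) = −13602.1914.
Balance: K_1 = K_2 − x×(3398 − 2910), so x = (K_2 − K_1)/(3398 − 2910) = 3887.48/488 = 7.97 km.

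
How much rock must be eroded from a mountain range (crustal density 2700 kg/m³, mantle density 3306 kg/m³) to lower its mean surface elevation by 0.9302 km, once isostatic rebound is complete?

Net drop Δ = e − u = e − e ρ_c/ρ_m = e (ρ_m − ρ_c)/ρ_m.
e = Δ ρ_m/(ρ_m − ρ_c) = 0.9302 km × 3306/606 = 5.07 km.

5.07 km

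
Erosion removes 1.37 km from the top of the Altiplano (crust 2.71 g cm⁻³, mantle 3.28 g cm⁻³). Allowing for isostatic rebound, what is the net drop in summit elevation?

Rebound u = e ρ_c/ρ_m = 1.37 km × 2.71/3.28 = 1.132 km.
Net surface drop = e − u = 1.37 km − 1.132 km = e (ρ_m − ρ_c)/ρ_m = 0.238 km.

0.238 km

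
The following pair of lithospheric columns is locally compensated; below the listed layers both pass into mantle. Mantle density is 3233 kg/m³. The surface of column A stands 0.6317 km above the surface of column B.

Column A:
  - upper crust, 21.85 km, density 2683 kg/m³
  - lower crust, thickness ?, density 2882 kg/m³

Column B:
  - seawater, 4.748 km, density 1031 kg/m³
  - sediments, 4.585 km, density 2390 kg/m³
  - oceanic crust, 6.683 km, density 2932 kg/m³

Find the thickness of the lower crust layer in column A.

Take the compensation level at the base of the deeper column (depth z_c below the surface of column A) and equate Σ ρ_i t_i down to z_c; mantle fills any gap and the z_c terms cancel.
Column A: 21.85×2683 + x×2882 + (z_c − 21.85 − x)×3233
Column B: 0.6317×0 + 4.748×1031 + 4.585×2390 + 6.683×2932 + (z_c − 0.6317 − 16.016)×3233
The z_c×3233 term appears on both sides and cancels. Collect the known terms of each column as K = Σ(ρt)_known − 3233 × (depth of known layers): K_A = 58623.55 − 3233×21.85 = −12017.5; K_B = 35447.894 − 3233×(0.6317 + 16.016) = −18374.1201.
Balance: K_A − x×(3233 − 2882) = K_B, so x = (K_A − K_B)/(3233 − 2882) = 6356.62/351 = 18.1 km.

18.1 km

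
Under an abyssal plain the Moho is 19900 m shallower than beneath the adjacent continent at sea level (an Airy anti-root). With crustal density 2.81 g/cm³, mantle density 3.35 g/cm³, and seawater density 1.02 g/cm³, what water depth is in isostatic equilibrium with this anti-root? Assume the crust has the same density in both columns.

Replacing a thickness d of crust by seawater at the top must be balanced by replacing crust with mantle at the base: d (ρ_c − ρ_w) = a (ρ_m − ρ_c).
d = a (ρ_m − ρ_c)/(ρ_c − ρ_w) = 19900 m × 0.54/1.79 = 6000 m.

6000 m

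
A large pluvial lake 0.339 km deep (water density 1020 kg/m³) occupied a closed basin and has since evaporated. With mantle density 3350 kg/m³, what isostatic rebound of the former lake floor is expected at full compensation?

u = d ρ_w/ρ_m = 0.339 km × 1020/3350 = 0.103 km.

0.103 km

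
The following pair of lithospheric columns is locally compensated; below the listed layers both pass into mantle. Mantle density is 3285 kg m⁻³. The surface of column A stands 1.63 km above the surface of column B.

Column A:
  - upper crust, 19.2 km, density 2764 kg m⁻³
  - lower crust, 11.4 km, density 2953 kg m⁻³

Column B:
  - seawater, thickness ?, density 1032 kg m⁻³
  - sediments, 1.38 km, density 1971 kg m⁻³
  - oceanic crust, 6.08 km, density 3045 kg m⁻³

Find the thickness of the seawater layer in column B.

Take the compensation level at the base of the deeper column (depth z_c below the surface of column A) and equate Σ ρ_i t_i down to z_c; mantle fills any gap and the z_c terms cancel.
Column A: 19.2×2764 + 11.4×2953 + (z_c − 30.6)×3285
Column B: 1.63×0 + x×1032 + 1.38×1971 + 6.08×3045 + (z_c − 1.63 − 7.46 − x)×3285
The z_c×3285 term appears on both sides and cancels. Collect the known terms of each column as K = Σ(ρt)_known − 3285 × (depth of known layers): K_A = 86733 − 3285×30.6 = −13788; K_B = 21233.58 − 3285×(1.63 + 7.46) = −8627.07.
Balance: K_A = K_B − x×(3285 − 1032), so x = (K_B − K_A)/(3285 − 1032) = 5160.93/2253 = 2.29 km.

2.29 km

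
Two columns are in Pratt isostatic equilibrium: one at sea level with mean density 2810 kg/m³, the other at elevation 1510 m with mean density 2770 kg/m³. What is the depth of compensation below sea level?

105000 m

ρ_ref D = ρ (D + h) → D (ρ_ref − ρ) = ρ h.
D = ρ h/(ρ_ref − ρ) = 2770 × 1510 m/(2810 − 2770) = 105000 m.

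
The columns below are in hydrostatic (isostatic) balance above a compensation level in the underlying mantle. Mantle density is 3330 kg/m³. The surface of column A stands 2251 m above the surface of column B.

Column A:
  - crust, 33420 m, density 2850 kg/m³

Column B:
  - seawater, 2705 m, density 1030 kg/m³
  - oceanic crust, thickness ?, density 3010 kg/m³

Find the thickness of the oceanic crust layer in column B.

7260 m

Take the compensation level at the base of the deeper column (depth z_c below the surface of column A) and equate Σ ρ_i t_i down to z_c; mantle fills any gap and the z_c terms cancel.
Column A: 33420×2850 + (z_c − 33420)×3330
Column B: 2251×0 + 2705×1030 + x×3010 + (z_c − 2251 − 2705 − x)×3330
The z_c×3330 term appears on both sides and cancels. Collect the known terms of each column as K = Σ(ρt)_known − 3330 × (depth of known layers): K_A = 95247000 − 3330×33420 = −16041600; K_B = 2786150 − 3330×(2251 + 2705) = −13717330.
Balance: K_A = K_B − x×(3330 − 3010), so x = (K_B − K_A)/(3330 − 3010) = 2324270/320 = 7260 m.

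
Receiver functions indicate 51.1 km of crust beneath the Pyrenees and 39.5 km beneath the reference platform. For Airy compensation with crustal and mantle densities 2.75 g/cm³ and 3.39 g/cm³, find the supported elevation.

2.19 km

Excess crust Δ = 51.1 km − 39.5 km = 11.6 km, split between elevation h and root r with h + r = Δ.
Airy balance ρ_c h = (ρ_m − ρ_c) r gives r = h ρ_c/(ρ_m − ρ_c), so h (1 + ρ_c/(ρ_m − ρ_c)) = Δ, i.e. h = Δ (ρ_m − ρ_c)/ρ_m.
h = 11.6 km × 0.64/3.39 = 2.19 km.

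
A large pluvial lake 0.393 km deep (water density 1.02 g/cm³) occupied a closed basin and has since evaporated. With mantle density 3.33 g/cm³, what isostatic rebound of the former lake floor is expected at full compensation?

u = d ρ_w/ρ_m = 0.393 km × 1.02/3.33 = 0.12 km.

0.12 km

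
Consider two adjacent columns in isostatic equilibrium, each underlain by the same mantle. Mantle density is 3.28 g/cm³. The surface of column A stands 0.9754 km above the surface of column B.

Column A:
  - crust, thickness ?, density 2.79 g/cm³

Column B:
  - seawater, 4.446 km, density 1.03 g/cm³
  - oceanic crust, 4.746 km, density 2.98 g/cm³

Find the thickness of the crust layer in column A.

29.9 km

Take the compensation level at the base of the deeper column (depth z_c below the surface of column A) and equate Σ ρ_i t_i down to z_c; mantle fills any gap and the z_c terms cancel.
Column A: x×2.79 + (z_c − 0 − x)×3.28
Column B: 0.9754×0 + 4.446×1.03 + 4.746×2.98 + (z_c − 0.9754 − 9.192)×3.28
The z_c×3.28 term appears on both sides and cancels. Collect the known terms of each column as K = Σ(ρt)_known − 3.28 × (depth of known layers): K_A = 0 − 3.28×0 = 0; K_B = 18.72246 − 3.28×(0.9754 + 9.192) = −14.626612.
Balance: K_A − x×(3.28 − 2.79) = K_B, so x = (K_A − K_B)/(3.28 − 2.79) = 14.6266/0.49 = 29.9 km.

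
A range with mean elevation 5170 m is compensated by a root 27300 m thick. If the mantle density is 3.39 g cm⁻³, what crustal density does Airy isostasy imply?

2.85 g cm⁻³

ρ_c h = (ρ_m − ρ_c) r → ρ_c (h + r) = ρ_m r → ρ_c = ρ_m r / (h + r).
ρ_c = 3.39 × 27300 m / (5170 m + 27300 m) = 2.85 g cm⁻³.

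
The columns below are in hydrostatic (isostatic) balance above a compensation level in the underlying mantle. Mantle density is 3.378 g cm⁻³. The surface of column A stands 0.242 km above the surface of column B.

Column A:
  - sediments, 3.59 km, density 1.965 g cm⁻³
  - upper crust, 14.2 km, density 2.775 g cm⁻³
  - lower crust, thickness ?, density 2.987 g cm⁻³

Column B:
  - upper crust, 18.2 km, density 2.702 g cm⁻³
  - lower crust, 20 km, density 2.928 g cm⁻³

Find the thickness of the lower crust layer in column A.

Take the compensation level at the base of the deeper column (depth z_c below the surface of column A) and equate Σ ρ_i t_i down to z_c; mantle fills any gap and the z_c terms cancel.
Column A: 3.59×1.965 + 14.2×2.775 + x×2.987 + (z_c − 17.79 − x)×3.378
Column B: 0.242×0 + 18.2×2.702 + 20×2.928 + (z_c − 0.242 − 38.2)×3.378
The z_c×3.378 term appears on both sides and cancels. Collect the known terms of each column as K = Σ(ρt)_known − 3.378 × (depth of known layers): K_A = 46.45935 − 3.378×17.79 = −13.63527; K_B = 107.7364 − 3.378×(0.242 + 38.2) = −22.120676.
Balance: K_A − x×(3.378 − 2.987) = K_B, so x = (K_A − K_B)/(3.378 − 2.987) = 8.48541/0.391 = 21.7 km.

21.7 km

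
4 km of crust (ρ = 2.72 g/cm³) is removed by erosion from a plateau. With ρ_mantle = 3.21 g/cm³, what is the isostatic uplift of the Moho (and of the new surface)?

3.39 km

Unloading: uplift u = e ρ_c/ρ_m = 4 km × 2.72/3.21 = 3.39 km.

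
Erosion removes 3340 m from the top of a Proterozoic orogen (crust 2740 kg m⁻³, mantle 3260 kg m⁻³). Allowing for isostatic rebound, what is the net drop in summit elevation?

533 m

Rebound u = e ρ_c/ρ_m = 3340 m × 2740/3260 = 2807 m.
Net surface drop = e − u = 3340 m − 2807 m = e (ρ_m − ρ_c)/ρ_m = 533 m.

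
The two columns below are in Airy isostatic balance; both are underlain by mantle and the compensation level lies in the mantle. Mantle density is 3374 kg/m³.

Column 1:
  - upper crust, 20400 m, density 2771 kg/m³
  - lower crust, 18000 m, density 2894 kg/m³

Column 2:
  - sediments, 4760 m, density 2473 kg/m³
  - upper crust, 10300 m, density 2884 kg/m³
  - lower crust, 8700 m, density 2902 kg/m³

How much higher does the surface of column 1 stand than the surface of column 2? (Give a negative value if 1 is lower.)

For any compensation level in the mantle, the mantle terms cancel and isostasy reduces to e = (Σt_1 − Σt_2) − (Σ(ρt)_1 − Σ(ρt)_2) / ρ_m.
Σt_1 = 38400 m; Σt_2 = 23760 m; Σ(ρt)_1 = 108620400; Σ(ρt)_2 = 66724080 (in m·kg/m³).
e = (38400 − 23760) − (108620400 − 66724080) / 3374 = 2220 m.

2220 m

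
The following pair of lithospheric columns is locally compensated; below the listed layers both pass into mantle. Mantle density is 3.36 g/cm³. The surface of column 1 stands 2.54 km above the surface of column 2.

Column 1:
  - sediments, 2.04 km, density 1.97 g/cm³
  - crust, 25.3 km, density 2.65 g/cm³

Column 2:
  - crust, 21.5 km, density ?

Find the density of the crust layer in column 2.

2.79 g/cm³

Take the compensation level at the base of the deeper column (depth z_c below the surface of column 1) and equate Σ ρ_i t_i down to z_c; mantle fills any gap and the z_c terms cancel.
Column 1: 2.04×1.97 + 25.3×2.65 + (z_c − 27.34)×3.36
Column 2: 2.54×0 + 21.5×ρ + (z_c − 2.54 − 21.5)×3.36
The z_c×3.36 term appears on both sides and cancels. Collect the known terms of each column as K = Σ(ρt)_known − 3.36 × (depth of known layers): K_1 = 71.0638 − 3.36×27.34 = −20.7986; K_2 = 0 − 3.36×(2.54 + 21.5) = −80.7744.
Balance: K_1 = K_2 + 21.5×ρ, so ρ = (K_1 − K_2)/21.5 = 59.9758/21.5 = 2.79 g/cm³.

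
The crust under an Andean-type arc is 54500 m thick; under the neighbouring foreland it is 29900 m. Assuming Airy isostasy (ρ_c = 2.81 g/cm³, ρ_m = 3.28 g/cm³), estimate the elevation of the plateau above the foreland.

Excess crust Δ = 54500 m − 29900 m = 24600 m, split between elevation h and root r with h + r = Δ.
Airy balance ρ_c h = (ρ_m − ρ_c) r gives r = h ρ_c/(ρ_m − ρ_c), so h (1 + ρ_c/(ρ_m − ρ_c)) = Δ, i.e. h = Δ (ρ_m − ρ_c)/ρ_m.
h = 24600 m × 0.47/3.28 = 3520 m.

3520 m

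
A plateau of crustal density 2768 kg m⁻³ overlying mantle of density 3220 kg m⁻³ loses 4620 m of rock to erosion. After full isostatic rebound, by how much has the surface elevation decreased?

Rebound u = e ρ_c/ρ_m = 4620 m × 2768/3220 = 3971 m.
Net surface drop = e − u = 4620 m − 3971 m = e (ρ_m − ρ_c)/ρ_m = 649 m.

649 m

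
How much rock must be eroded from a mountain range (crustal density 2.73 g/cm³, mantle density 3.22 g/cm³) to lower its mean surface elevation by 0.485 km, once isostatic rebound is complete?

3.19 km

Net drop Δ = e − u = e − e ρ_c/ρ_m = e (ρ_m − ρ_c)/ρ_m.
e = Δ ρ_m/(ρ_m − ρ_c) = 0.485 km × 3.22/0.49 = 3.19 km.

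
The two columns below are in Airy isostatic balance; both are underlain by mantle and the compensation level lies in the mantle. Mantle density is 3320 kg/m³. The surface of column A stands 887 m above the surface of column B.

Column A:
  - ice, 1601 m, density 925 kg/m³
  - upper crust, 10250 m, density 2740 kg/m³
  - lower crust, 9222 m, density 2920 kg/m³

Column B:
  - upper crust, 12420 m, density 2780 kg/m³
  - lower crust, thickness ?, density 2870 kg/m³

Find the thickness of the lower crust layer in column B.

Take the compensation level at the base of the deeper column (depth z_c below the surface of column A) and equate Σ ρ_i t_i down to z_c; mantle fills any gap and the z_c terms cancel.
Column A: 1601×925 + 10250×2740 + 9222×2920 + (z_c − 21073)×3320
Column B: 887×0 + 12420×2780 + x×2870 + (z_c − 887 − 12420 − x)×3320
The z_c×3320 term appears on both sides and cancels. Collect the known terms of each column as K = Σ(ρt)_known − 3320 × (depth of known layers): K_A = 56494165 − 3320×21073 = −13468195; K_B = 34527600 − 3320×(887 + 12420) = −9651640.
Balance: K_A = K_B − x×(3320 − 2870), so x = (K_B − K_A)/(3320 − 2870) = 3816560/450 = 8480 m.

8480 m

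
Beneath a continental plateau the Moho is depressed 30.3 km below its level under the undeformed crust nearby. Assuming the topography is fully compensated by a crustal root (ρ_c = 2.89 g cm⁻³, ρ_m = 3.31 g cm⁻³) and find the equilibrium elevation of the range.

Equating mass per unit area of the two columns: ρ_c h = (ρ_m − ρ_c) r.
h = r (ρ_m − ρ_c) / ρ_c = 30.3 km × (3.31 − 2.89) / 2.89 = 4.4 km.

4.4 km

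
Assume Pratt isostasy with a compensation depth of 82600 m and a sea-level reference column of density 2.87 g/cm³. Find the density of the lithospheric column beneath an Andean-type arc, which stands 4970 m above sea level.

2.71 g/cm³

Pratt balance: ρ_ref D = ρ (D + h).
ρ = ρ_ref D/(D + h) = 2.87 × 82600 m/(82600 m + 4970 m) = 2.71 g/cm³.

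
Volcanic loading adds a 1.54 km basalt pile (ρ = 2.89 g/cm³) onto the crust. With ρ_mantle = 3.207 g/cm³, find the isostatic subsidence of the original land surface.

1.39 km

Subaerial loading: s = t ρ_load / ρ_m.
s = 1.54 km × 2.89/3.207 = 1.39 km.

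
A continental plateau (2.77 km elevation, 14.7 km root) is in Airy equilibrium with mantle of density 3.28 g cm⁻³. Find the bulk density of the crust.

ρ_c h = (ρ_m − ρ_c) r → ρ_c (h + r) = ρ_m r → ρ_c = ρ_m r / (h + r).
ρ_c = 3.28 × 14.7 km / (2.77 km + 14.7 km) = 2.76 g cm⁻³.

2.76 g cm⁻³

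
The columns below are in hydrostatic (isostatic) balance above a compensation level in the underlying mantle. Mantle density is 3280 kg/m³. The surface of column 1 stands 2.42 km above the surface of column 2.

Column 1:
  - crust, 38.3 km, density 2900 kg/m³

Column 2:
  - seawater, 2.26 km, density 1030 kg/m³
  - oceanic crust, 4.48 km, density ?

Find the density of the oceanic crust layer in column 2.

Take the compensation level at the base of the deeper column (depth z_c below the surface of column 1) and equate Σ ρ_i t_i down to z_c; mantle fills any gap and the z_c terms cancel.
Column 1: 38.3×2900 + (z_c − 38.3)×3280
Column 2: 2.42×0 + 2.26×1030 + 4.48×ρ + (z_c − 2.42 − 6.74)×3280
The z_c×3280 term appears on both sides and cancels. Collect the known terms of each column as K = Σ(ρt)_known − 3280 × (depth of known layers): K_1 = 111070 − 3280×38.3 = −14554; K_2 = 2327.8 − 3280×(2.42 + 6.74) = −27717.
Balance: K_1 = K_2 + 4.48×ρ, so ρ = (K_1 − K_2)/4.48 = 13163/4.48 = 2940 kg/m³.

2940 kg/m³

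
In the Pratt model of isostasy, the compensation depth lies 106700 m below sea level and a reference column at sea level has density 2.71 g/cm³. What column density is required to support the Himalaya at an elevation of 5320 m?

Pratt balance: ρ_ref D = ρ (D + h).
ρ = ρ_ref D/(D + h) = 2.71 × 106700 m/(106700 m + 5320 m) = 2.58 g/cm³.

2.58 g/cm³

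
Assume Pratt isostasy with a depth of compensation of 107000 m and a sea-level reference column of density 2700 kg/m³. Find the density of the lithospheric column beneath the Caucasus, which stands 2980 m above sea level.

Pratt balance: ρ_ref D = ρ (D + h).
ρ = ρ_ref D/(D + h) = 2700 × 107000 m/(107000 m + 2980 m) = 2630 kg/m³.

2630 kg/m³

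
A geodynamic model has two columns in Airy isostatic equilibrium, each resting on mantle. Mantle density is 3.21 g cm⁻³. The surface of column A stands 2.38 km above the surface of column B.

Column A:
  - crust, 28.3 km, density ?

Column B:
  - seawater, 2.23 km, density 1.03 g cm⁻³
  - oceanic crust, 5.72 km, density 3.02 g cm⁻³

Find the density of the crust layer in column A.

2.73 g cm⁻³

Take the compensation level at the base of the deeper column (depth z_c below the surface of column A) and equate Σ ρ_i t_i down to z_c; mantle fills any gap and the z_c terms cancel.
Column A: 28.3×ρ + (z_c − 28.3)×3.21
Column B: 2.38×0 + 2.23×1.03 + 5.72×3.02 + (z_c − 2.38 − 7.95)×3.21
The z_c×3.21 term appears on both sides and cancels. Collect the known terms of each column as K = Σ(ρt)_known − 3.21 × (depth of known layers): K_A = 0 − 3.21×28.3 = −90.843; K_B = 19.5713 − 3.21×(2.38 + 7.95) = −13.588.
Balance: K_A + 28.3×ρ = K_B, so ρ = (K_B − K_A)/28.3 = 77.255/28.3 = 2.73 g cm⁻³.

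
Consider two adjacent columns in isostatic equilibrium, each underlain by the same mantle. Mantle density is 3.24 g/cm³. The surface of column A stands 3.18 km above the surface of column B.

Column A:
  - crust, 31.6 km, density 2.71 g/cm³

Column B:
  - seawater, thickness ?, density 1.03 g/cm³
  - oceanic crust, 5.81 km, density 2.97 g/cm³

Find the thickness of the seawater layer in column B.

Take the compensation level at the base of the deeper column (depth z_c below the surface of column A) and equate Σ ρ_i t_i down to z_c; mantle fills any gap and the z_c terms cancel.
Column A: 31.6×2.71 + (z_c − 31.6)×3.24
Column B: 3.18×0 + x×1.03 + 5.81×2.97 + (z_c − 3.18 − 5.81 − x)×3.24
The z_c×3.24 term appears on both sides and cancels. Collect the known terms of each column as K = Σ(ρt)_known − 3.24 × (depth of known layers): K_A = 85.636 − 3.24×31.6 = −16.748; K_B = 17.2557 − 3.24×(3.18 + 5.81) = −11.8719.
Balance: K_A = K_B − x×(3.24 − 1.03), so x = (K_B − K_A)/(3.24 − 1.03) = 4.8761/2.21 = 2.21 km.

2.21 km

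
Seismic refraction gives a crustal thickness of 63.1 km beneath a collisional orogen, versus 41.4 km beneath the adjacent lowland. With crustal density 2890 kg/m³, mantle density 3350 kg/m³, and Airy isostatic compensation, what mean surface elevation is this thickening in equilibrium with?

2.98 km

Excess crust Δ = 63.1 km − 41.4 km = 21.7 km, split between elevation h and root r with h + r = Δ.
Airy balance ρ_c h = (ρ_m − ρ_c) r gives r = h ρ_c/(ρ_m − ρ_c), so h (1 + ρ_c/(ρ_m − ρ_c)) = Δ, i.e. h = Δ (ρ_m − ρ_c)/ρ_m.
h = 21.7 km × 460/3350 = 2.98 km.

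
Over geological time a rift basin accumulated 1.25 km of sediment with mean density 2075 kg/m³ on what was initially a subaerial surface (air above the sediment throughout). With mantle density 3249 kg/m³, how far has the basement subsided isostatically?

Subaerial load: s = t ρ_sed / ρ_m = 1.25 km × 2075/3249 = 0.798 km.

0.798 km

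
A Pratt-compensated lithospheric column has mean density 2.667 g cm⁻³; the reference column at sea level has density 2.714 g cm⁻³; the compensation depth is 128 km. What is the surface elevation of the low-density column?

ρ_ref D = ρ (D + h) → h = D (ρ_ref − ρ)/ρ.
h = 128 km × (2.714 − 2.667)/2.667 = 2.26 km.

2.26 km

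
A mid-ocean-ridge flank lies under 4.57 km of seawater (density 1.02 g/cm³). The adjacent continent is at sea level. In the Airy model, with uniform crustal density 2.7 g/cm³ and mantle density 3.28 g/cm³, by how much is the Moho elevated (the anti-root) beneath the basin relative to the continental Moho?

13.2 km

Balancing pressure at the compensation depth: replacing crust with seawater at the top is compensated by replacing crust with mantle at the base: d (ρ_c − ρ_w) = a (ρ_m − ρ_c).
a = d (ρ_c − ρ_w)/(ρ_m − ρ_c) = 4.57 km × 1.68/0.58 = 13.2 km.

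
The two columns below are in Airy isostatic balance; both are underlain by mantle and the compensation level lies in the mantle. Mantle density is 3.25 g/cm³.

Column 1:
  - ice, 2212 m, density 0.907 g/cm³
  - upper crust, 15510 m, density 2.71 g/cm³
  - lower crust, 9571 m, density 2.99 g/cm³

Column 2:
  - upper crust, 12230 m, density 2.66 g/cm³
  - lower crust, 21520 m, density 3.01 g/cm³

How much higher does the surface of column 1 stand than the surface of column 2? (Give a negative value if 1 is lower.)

1130 m

For any compensation level in the mantle, the mantle terms cancel and isostasy reduces to e = (Σt_1 − Σt_2) − (Σ(ρt)_1 − Σ(ρt)_2) / ρ_m.
Σt_1 = 27293 m; Σt_2 = 33750 m; Σ(ρt)_1 = 72655.674; Σ(ρt)_2 = 97307 (in m·g/cm³).
e = (27293 − 33750) − (72655.674 − 97307) / 3.25 = 1130 m.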